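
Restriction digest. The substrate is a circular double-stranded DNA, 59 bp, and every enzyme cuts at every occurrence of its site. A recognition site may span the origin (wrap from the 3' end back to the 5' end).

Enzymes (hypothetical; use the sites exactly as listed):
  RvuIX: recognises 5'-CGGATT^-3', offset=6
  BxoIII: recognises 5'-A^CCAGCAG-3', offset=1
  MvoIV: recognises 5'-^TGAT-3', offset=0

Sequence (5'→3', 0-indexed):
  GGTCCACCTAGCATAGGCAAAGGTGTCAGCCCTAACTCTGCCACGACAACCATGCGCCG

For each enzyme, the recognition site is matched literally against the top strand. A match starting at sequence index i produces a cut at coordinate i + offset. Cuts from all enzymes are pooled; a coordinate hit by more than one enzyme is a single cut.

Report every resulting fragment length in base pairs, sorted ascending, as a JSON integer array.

Scan for sites:
  RvuIX (CGGATT, off=6): no sites
  BxoIII (ACCAGCAG, off=1): no sites
  MvoIV (TGAT, off=0): no sites

All cut coordinates (distinct, sorted): ∅

Fragments:
  no cuts → one circular fragment of 59 bp

[59]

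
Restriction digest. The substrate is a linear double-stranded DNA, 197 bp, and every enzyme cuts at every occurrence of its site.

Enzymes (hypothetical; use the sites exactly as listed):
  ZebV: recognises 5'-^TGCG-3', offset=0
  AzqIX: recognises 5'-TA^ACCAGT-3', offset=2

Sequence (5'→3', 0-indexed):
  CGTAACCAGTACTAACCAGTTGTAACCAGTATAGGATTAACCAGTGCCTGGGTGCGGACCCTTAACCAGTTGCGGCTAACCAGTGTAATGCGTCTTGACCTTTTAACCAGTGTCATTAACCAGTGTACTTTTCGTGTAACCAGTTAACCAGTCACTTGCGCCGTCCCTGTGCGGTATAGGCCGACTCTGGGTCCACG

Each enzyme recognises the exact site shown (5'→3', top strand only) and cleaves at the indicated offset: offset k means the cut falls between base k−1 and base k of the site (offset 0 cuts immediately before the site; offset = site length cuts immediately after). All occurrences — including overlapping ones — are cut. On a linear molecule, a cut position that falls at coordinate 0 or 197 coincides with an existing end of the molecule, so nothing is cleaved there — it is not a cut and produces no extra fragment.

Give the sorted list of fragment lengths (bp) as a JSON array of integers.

[4,6,8,8,10,10,10,10,12,13,13,13,15,17,20,28]

Per-enzyme occurrences:
  ZebV TGCG/0: at [52, 70, 88, 156, 169] ⇒ [52, 70, 88, 156, 169]
  AzqIX TAACCAGT/2: at [2, 12, 22, 37, 62, 76, 103, 116, 136, 144] ⇒ [4, 14, 24, 39, 64, 78, 105, 118, 138, 146]

All cut coordinates (distinct, sorted): [4, 14, 24, 39, 52, 64, 70, 78, 88, 105, 118, 138, 146, 156, 169]

Fragments:
  [0,4): 4 bp
  [4,14): 10 bp
  [14,24): 10 bp
  [24,39): 15 bp
  [39,52): 13 bp
  [52,64): 12 bp
  [64,70): 6 bp
  [70,78): 8 bp
  [78,88): 10 bp
  [88,105): 17 bp
  [105,118): 13 bp
  [118,138): 20 bp
  [138,146): 8 bp
  [146,156): 10 bp
  [156,169): 13 bp
  [169,197): 28 bp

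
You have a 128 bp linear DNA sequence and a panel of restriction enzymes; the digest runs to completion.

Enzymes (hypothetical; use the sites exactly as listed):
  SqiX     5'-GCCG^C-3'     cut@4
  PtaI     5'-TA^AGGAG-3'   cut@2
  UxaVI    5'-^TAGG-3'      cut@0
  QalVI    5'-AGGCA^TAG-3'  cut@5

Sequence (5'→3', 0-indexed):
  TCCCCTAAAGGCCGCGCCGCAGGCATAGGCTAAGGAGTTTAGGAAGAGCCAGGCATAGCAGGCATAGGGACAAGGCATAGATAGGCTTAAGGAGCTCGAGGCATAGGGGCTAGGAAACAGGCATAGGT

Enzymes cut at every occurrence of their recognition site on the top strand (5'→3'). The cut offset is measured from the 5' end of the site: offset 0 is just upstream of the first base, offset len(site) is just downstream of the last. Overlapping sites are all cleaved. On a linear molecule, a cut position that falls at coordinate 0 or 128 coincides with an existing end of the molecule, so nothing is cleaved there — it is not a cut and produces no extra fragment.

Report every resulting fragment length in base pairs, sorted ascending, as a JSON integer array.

Site scan:
  SqiX GCCGC/4: at [10, 15] ⇒ [14, 19]
  PtaI TAAGGAG/2: at [30, 87] ⇒ [32, 89]
  UxaVI TAGG/0: at [25, 39, 64, 81, 103, 110, 123] ⇒ [25, 39, 64, 81, 103, 110, 123]
  QalVI AGGCATAG/5: at [20, 50, 59, 72, 98, 118] ⇒ [25, 55, 64, 77, 103, 123]

All cut coordinates (distinct, sorted): [14, 19, 25, 32, 39, 55, 64, 77, 81, 89, 103, 110, 123]

Fragments:
  [0,14): 14 bp
  [14,19): 5 bp
  [19,25): 6 bp
  [25,32): 7 bp
  [32,39): 7 bp
  [39,55): 16 bp
  [55,64): 9 bp
  [64,77): 13 bp
  [77,81): 4 bp
  [81,89): 8 bp
  [89,103): 14 bp
  [103,110): 7 bp
  [110,123): 13 bp
  [123,128): 5 bp

[4,5,5,6,7,7,7,8,9,13,13,14,14,16]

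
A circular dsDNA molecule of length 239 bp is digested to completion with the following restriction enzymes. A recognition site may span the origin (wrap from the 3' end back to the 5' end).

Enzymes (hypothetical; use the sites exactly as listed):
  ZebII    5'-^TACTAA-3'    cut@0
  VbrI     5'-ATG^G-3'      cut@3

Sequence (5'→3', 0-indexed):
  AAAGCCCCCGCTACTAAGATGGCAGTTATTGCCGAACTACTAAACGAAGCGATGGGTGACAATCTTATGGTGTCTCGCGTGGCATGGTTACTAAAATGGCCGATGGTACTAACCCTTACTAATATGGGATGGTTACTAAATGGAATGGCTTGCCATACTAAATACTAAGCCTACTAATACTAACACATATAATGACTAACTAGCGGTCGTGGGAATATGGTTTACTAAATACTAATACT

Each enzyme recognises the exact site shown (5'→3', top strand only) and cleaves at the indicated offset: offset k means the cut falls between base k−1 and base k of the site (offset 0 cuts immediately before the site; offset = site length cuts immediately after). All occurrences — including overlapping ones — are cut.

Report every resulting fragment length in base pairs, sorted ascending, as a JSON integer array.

[1,2,2,3,5,5,6,6,7,7,7,8,9,9,10,10,10,10,15,15,16,17,17,42]

Scan for sites:
  ZebII (TACTAA, off=0): starts [11, 37, 88, 106, 116, 133, 155, 162, 171, 177, 222, 229, 235] → cuts [11, 37, 88, 106, 116, 133, 155, 162, 171, 177, 222, 229, 235]
  VbrI (ATGG, off=3): starts [18, 51, 66, 83, 95, 102, 123, 128, 139, 144, 216] → cuts [21, 54, 69, 86, 98, 105, 126, 131, 142, 147, 219]

Pooled cuts: [11, 21, 37, 54, 69, 86, 88, 98, 105, 106, 116, 126, 131, 133, 142, 147, 155, 162, 171, 177, 219, 222, 229, 235]

Fragments:
  11→21: 10 bp
  21→37: 16 bp
  37→54: 17 bp
  54→69: 15 bp
  69→86: 17 bp
  86→88: 2 bp
  88→98: 10 bp
  98→105: 7 bp
  105→106: 1 bp
  106→116: 10 bp
  116→126: 10 bp
  126→131: 5 bp
  131→133: 2 bp
  133→142: 9 bp
  142→147: 5 bp
  147→155: 8 bp
  155→162: 7 bp
  162→171: 9 bp
  171→177: 6 bp
  177→219: 42 bp
  219→222: 3 bp
  222→229: 7 bp
  229→235: 6 bp
  235→11 (wrap): 239-235+11 = 15 bp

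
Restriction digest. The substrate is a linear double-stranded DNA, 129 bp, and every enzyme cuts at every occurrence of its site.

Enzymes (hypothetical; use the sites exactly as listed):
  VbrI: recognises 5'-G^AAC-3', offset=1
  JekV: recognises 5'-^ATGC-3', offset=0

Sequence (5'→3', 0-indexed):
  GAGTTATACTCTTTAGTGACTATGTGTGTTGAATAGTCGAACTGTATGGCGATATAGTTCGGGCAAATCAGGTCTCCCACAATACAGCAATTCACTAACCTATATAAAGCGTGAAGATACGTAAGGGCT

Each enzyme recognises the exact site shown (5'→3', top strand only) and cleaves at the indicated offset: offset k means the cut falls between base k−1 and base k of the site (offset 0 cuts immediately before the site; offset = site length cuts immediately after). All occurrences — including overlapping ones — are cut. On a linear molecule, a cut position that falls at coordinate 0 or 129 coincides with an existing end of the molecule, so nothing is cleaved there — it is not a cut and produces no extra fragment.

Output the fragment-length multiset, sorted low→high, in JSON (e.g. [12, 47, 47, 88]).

Per-enzyme occurrences:
  VbrI (GAAC, off=1): starts [38] → cuts [39]
  JekV (ATGC, off=0): no sites

Pooled cuts: [39]

Fragment lengths:
  [0,39): 39 bp
  [39,129): 90 bp

[39,90]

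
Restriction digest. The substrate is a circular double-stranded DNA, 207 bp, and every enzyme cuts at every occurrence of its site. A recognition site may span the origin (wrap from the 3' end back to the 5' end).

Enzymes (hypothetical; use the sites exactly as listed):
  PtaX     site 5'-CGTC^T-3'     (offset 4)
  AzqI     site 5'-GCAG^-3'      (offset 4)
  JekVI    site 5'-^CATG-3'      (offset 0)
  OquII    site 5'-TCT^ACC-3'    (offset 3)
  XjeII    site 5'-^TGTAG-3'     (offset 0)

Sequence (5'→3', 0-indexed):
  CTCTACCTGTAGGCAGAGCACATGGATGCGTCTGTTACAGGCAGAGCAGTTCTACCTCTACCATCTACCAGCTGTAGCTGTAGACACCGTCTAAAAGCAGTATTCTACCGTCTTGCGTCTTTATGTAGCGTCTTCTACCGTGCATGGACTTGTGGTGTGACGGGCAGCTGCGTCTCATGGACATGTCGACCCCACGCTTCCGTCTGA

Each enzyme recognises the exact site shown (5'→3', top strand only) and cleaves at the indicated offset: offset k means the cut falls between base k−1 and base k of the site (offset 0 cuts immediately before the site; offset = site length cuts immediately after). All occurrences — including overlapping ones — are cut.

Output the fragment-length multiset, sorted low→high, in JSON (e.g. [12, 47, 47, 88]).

Per-enzyme occurrences:
  PtaX (CGTCT, off=4): starts [28, 87, 108, 115, 128, 170, 200] → cuts [32, 91, 112, 119, 132, 174, 204]
  AzqI (GCAG, off=4): starts [12, 40, 45, 96, 163] → cuts [16, 44, 49, 100, 167]
  JekVI (CATG, off=0): starts [20, 142, 175, 181] → cuts [20, 142, 175, 181]
  OquII (TCTACC, off=3): starts [1, 50, 56, 63, 103, 133] → cuts [4, 53, 59, 66, 106, 136]
  XjeII (TGTAG, off=0): starts [7, 72, 78, 123] → cuts [7, 72, 78, 123]

All cut coordinates (distinct, sorted): [4, 7, 16, 20, 32, 44, 49, 53, 59, 66, 72, 78, 91, 100, 106, 112, 119, 123, 132, 136, 142, 167, 174, 175, 181, 204]

Fragments:
  4→7: 3 bp
  7→16: 9 bp
  16→20: 4 bp
  20→32: 12 bp
  32→44: 12 bp
  44→49: 5 bp
  49→53: 4 bp
  53→59: 6 bp
  59→66: 7 bp
  66→72: 6 bp
  72→78: 6 bp
  78→91: 13 bp
  91→100: 9 bp
  100→106: 6 bp
  106→112: 6 bp
  112→119: 7 bp
  119→123: 4 bp
  123→132: 9 bp
  132→136: 4 bp
  136→142: 6 bp
  142→167: 25 bp
  167→174: 7 bp
  174→175: 1 bp
  175→181: 6 bp
  181→204: 23 bp
  204→4 (wrap): 207-204+4 = 7 bp

[1,3,4,4,4,4,5,6,6,6,6,6,6,6,7,7,7,7,9,9,9,12,12,13,23,25]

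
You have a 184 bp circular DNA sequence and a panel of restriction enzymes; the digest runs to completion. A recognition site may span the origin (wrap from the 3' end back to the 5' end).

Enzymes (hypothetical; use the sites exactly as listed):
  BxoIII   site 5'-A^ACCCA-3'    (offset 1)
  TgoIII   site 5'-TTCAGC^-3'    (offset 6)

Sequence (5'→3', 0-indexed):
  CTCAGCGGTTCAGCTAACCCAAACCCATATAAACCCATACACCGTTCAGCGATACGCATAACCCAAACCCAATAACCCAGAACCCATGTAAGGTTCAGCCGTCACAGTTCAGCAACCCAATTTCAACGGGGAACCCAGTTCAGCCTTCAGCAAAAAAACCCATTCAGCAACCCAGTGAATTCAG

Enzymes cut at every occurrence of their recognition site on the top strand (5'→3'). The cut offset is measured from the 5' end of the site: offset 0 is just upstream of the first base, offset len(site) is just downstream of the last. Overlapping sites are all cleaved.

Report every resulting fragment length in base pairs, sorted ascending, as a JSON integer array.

[1,1,2,6,6,6,7,7,8,10,10,11,12,13,14,16,18,18,18]

Scan for sites:
  BxoIII (AACCCA, off=1): starts [15, 21, 31, 59, 65, 73, 80, 113, 131, 156, 168] → cuts [16, 22, 32, 60, 66, 74, 81, 114, 132, 157, 169]
  TgoIII (TTCAGC, off=6): starts [8, 44, 93, 107, 138, 145, 162, 179] → cuts [1, 14, 50, 99, 113, 144, 151, 168]

All cut coordinates (distinct, sorted): [1, 14, 16, 22, 32, 50, 60, 66, 74, 81, 99, 113, 114, 132, 144, 151, 157, 168, 169]

Fragment lengths:
  1→14: 13 bp
  14→16: 2 bp
  16→22: 6 bp
  22→32: 10 bp
  32→50: 18 bp
  50→60: 10 bp
  60→66: 6 bp
  66→74: 8 bp
  74→81: 7 bp
  81→99: 18 bp
  99→113: 14 bp
  113→114: 1 bp
  114→132: 18 bp
  132→144: 12 bp
  144→151: 7 bp
  151→157: 6 bp
  157→168: 11 bp
  168→169: 1 bp
  169→1 (wrap): 184-169+1 = 16 bp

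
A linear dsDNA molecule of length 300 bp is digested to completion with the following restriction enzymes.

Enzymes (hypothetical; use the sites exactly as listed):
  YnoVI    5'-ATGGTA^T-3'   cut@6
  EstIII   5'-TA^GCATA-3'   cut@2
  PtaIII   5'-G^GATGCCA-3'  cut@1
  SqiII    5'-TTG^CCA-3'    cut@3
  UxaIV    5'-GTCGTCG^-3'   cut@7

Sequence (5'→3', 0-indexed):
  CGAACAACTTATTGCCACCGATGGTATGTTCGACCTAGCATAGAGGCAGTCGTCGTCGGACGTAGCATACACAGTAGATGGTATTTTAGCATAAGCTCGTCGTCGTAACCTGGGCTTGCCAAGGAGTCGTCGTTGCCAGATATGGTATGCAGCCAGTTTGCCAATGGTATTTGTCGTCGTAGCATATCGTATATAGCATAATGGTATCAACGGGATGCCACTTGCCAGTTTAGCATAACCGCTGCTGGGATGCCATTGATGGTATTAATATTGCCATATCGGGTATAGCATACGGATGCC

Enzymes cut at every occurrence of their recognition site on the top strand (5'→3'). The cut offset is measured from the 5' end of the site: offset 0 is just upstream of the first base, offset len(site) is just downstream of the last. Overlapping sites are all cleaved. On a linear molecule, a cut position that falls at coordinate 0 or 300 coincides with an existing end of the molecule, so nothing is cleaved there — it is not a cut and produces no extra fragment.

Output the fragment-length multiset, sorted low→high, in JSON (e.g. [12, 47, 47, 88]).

Site scan:
  YnoVI ATGGTAT/6: at [20, 77, 141, 163, 200, 258] ⇒ [26, 83, 147, 169, 206, 264]
  EstIII TAGCATA/2: at [35, 62, 86, 179, 193, 230, 285] ⇒ [37, 64, 88, 181, 195, 232, 287]
  PtaIII GGATGCCA/1: at [212, 247] ⇒ [213, 248]
  SqiII TTGCCA/3: at [11, 115, 132, 157, 221, 270] ⇒ [14, 118, 135, 160, 224, 273]
  UxaIV GTCGTCG/7: at [48, 51, 98, 125, 172] ⇒ [55, 58, 105, 132, 179]

All cut coordinates (distinct, sorted): [14, 26, 37, 55, 58, 64, 83, 88, 105, 118, 132, 135, 147, 160, 169, 179, 181, 195, 206, 213, 224, 232, 248, 264, 273, 287]

Fragment lengths:
  [0,14): 14 bp
  [14,26): 12 bp
  [26,37): 11 bp
  [37,55): 18 bp
  [55,58): 3 bp
  [58,64): 6 bp
  [64,83): 19 bp
  [83,88): 5 bp
  [88,105): 17 bp
  [105,118): 13 bp
  [118,132): 14 bp
  [132,135): 3 bp
  [135,147): 12 bp
  [147,160): 13 bp
  [160,169): 9 bp
  [169,179): 10 bp
  [179,181): 2 bp
  [181,195): 14 bp
  [195,206): 11 bp
  [206,213): 7 bp
  [213,224): 11 bp
  [224,232): 8 bp
  [232,248): 16 bp
  [248,264): 16 bp
  [264,273): 9 bp
  [273,287): 14 bp
  [287,300): 13 bp

[2,3,3,5,6,7,8,9,9,10,11,11,11,12,12,13,13,13,14,14,14,14,16,16,17,18,19]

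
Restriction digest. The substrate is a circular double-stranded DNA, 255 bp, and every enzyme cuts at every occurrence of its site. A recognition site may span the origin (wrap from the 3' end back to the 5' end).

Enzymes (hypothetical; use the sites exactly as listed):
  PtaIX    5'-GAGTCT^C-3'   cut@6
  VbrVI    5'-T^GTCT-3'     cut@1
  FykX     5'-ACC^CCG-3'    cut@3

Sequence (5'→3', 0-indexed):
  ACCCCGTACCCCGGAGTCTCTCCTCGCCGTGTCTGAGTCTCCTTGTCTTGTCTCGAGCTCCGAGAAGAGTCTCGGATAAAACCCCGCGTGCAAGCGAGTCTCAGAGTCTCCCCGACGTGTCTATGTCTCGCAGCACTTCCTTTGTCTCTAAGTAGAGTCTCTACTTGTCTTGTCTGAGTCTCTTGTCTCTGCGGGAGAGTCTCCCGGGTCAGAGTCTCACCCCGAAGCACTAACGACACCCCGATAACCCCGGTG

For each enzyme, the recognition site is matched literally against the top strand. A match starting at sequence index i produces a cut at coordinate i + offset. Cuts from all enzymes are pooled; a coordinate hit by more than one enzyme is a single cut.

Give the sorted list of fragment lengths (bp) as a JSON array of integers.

[3,4,4,5,5,6,6,7,8,9,9,9,9,10,10,11,11,15,17,18,18,19,19,23]

Scan for sites:
  PtaIX GAGTCTC/6: at [13, 34, 66, 95, 103, 154, 175, 196, 211] ⇒ [19, 40, 72, 101, 109, 160, 181, 202, 217]
  VbrVI TGTCT/1: at [29, 43, 48, 117, 123, 142, 165, 170, 183] ⇒ [30, 44, 49, 118, 124, 143, 166, 171, 184]
  FykX ACCCCG/3: at [0, 7, 80, 218, 237, 246] ⇒ [3, 10, 83, 221, 240, 249]

Pooled cuts: [3, 10, 19, 30, 40, 44, 49, 72, 83, 101, 109, 118, 124, 143, 160, 166, 171, 181, 184, 202, 217, 221, 240, 249]

Fragment lengths:
  3→10: 7 bp
  10→19: 9 bp
  19→30: 11 bp
  30→40: 10 bp
  40→44: 4 bp
  44→49: 5 bp
  49→72: 23 bp
  72→83: 11 bp
  83→101: 18 bp
  101→109: 8 bp
  109→118: 9 bp
  118→124: 6 bp
  124→143: 19 bp
  143→160: 17 bp
  160→166: 6 bp
  166→171: 5 bp
  171→181: 10 bp
  181→184: 3 bp
  184→202: 18 bp
  202→217: 15 bp
  217→221: 4 bp
  221→240: 19 bp
  240→249: 9 bp
  249→3 (wrap): 255-249+3 = 9 bp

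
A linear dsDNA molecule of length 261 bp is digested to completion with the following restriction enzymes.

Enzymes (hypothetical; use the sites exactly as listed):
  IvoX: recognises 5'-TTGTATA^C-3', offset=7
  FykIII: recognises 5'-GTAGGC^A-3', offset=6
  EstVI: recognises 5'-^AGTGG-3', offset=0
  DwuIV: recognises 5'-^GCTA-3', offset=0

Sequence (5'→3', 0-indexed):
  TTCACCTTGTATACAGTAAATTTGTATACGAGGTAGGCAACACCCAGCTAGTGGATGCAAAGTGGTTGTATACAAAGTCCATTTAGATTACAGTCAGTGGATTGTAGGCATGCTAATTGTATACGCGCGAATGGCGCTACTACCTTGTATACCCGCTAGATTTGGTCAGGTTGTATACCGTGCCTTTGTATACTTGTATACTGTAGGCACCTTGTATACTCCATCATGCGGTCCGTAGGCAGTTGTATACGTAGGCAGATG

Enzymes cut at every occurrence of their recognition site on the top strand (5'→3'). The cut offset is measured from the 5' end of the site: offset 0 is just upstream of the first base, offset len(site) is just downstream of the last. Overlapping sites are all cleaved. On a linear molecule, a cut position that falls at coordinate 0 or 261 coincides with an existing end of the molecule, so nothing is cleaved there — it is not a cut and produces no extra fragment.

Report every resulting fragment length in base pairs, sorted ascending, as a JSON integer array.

Per-enzyme occurrences:
  IvoX (TTGTATAC, off=7): starts [6, 21, 65, 116, 144, 170, 185, 193, 211, 242] → cuts [13, 28, 72, 123, 151, 177, 192, 200, 218, 249]
  FykIII (GTAGGCA, off=6): starts [32, 103, 202, 234, 250] → cuts [38, 109, 208, 240, 256]
  EstVI (AGTGG, off=0): starts [49, 60, 95] → cuts [49, 60, 95]
  DwuIV (GCTA, off=0): starts [46, 111, 135, 154] → cuts [46, 111, 135, 154]

All cut coordinates (distinct, sorted): [13, 28, 38, 46, 49, 60, 72, 95, 109, 111, 123, 135, 151, 154, 177, 192, 200, 208, 218, 240, 249, 256]

Fragments:
  [0,13): 13 bp
  [13,28): 15 bp
  [28,38): 10 bp
  [38,46): 8 bp
  [46,49): 3 bp
  [49,60): 11 bp
  [60,72): 12 bp
  [72,95): 23 bp
  [95,109): 14 bp
  [109,111): 2 bp
  [111,123): 12 bp
  [123,135): 12 bp
  [135,151): 16 bp
  [151,154): 3 bp
  [154,177): 23 bp
  [177,192): 15 bp
  [192,200): 8 bp
  [200,208): 8 bp
  [208,218): 10 bp
  [218,240): 22 bp
  [240,249): 9 bp
  [249,256): 7 bp
  [256,261): 5 bp

[2,3,3,5,7,8,8,8,9,10,10,11,12,12,12,13,14,15,15,16,22,23,23]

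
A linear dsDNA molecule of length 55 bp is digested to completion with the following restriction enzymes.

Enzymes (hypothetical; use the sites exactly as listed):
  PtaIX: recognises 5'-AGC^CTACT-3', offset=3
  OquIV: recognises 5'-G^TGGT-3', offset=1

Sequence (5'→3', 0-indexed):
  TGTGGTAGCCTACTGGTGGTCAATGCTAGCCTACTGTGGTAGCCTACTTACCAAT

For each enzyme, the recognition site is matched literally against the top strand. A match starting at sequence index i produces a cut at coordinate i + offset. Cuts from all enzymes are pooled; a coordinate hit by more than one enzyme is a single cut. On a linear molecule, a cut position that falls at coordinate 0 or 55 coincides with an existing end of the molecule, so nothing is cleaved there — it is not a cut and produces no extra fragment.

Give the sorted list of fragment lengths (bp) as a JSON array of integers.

[2,6,7,7,7,12,14]

Per-enzyme occurrences:
  PtaIX (AGCCTACT, off=3): starts [6, 27, 40] → cuts [9, 30, 43]
  OquIV (GTGGT, off=1): starts [1, 15, 35] → cuts [2, 16, 36]

All cut coordinates (distinct, sorted): [2, 9, 16, 30, 36, 43]

Fragment lengths:
  [0,2): 2 bp
  [2,9): 7 bp
  [9,16): 7 bp
  [16,30): 14 bp
  [30,36): 6 bp
  [36,43): 7 bp
  [43,55): 12 bp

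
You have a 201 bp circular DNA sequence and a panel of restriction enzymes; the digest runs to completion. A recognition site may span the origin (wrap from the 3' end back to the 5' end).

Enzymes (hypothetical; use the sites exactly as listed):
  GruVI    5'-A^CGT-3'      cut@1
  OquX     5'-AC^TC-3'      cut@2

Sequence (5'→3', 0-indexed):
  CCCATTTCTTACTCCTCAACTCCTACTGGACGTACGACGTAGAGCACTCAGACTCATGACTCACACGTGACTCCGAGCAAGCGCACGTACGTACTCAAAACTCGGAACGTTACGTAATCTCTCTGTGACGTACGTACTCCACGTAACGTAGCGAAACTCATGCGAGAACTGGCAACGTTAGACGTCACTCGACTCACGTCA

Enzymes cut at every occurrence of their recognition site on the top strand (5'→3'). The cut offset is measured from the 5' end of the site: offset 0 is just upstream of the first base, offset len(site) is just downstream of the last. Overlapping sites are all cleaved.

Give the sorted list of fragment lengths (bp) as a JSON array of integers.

Per-enzyme occurrences:
  GruVI ACGT/1: at [29, 36, 64, 84, 88, 106, 111, 127, 131, 140, 145, 174, 181, 195] ⇒ [30, 37, 65, 85, 89, 107, 112, 128, 132, 141, 146, 175, 182, 196]
  OquX ACTC/2: at [10, 18, 45, 51, 58, 69, 92, 99, 135, 155, 186, 191] ⇒ [12, 20, 47, 53, 60, 71, 94, 101, 137, 157, 188, 193]

Pooled cuts: [12, 20, 30, 37, 47, 53, 60, 65, 71, 85, 89, 94, 101, 107, 112, 128, 132, 137, 141, 146, 157, 175, 182, 188, 193, 196]

Fragment lengths:
  12→20: 8 bp
  20→30: 10 bp
  30→37: 7 bp
  37→47: 10 bp
  47→53: 6 bp
  53→60: 7 bp
  60→65: 5 bp
  65→71: 6 bp
  71→85: 14 bp
  85→89: 4 bp
  89→94: 5 bp
  94→101: 7 bp
  101→107: 6 bp
  107→112: 5 bp
  112→128: 16 bp
  128→132: 4 bp
  132→137: 5 bp
  137→141: 4 bp
  141→146: 5 bp
  146→157: 11 bp
  157→175: 18 bp
  175→182: 7 bp
  182→188: 6 bp
  188→193: 5 bp
  193→196: 3 bp
  196→12 (wrap): 201-196+12 = 17 bp

[3,4,4,4,5,5,5,5,5,5,6,6,6,6,7,7,7,7,8,10,10,11,14,16,17,18]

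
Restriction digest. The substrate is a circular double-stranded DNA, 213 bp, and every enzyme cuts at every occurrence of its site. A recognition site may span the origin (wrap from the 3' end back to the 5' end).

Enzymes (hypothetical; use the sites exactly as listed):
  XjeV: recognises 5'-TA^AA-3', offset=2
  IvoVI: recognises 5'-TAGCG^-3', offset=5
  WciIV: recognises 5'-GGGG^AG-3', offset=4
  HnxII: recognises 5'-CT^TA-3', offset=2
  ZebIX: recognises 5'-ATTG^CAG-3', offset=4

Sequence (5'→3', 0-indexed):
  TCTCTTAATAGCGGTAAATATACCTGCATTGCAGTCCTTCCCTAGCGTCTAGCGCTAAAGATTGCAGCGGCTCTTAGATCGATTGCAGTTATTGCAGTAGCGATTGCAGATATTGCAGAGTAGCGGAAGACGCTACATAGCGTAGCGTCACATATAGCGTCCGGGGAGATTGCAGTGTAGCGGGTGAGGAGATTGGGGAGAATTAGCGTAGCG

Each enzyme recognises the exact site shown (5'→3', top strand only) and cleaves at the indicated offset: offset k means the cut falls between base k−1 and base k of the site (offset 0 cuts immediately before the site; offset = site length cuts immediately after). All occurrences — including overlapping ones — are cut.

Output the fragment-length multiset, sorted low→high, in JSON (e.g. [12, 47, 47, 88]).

Scan for sites:
  XjeV (TAAA, off=2): starts [14, 55] → cuts [16, 57]
  IvoVI (TAGCG, off=5): starts [8, 42, 49, 97, 120, 137, 142, 154, 177, 203, 208] → cuts [0, 13, 47, 54, 102, 125, 142, 147, 159, 182, 208]
  WciIV (GGGGAG, off=4): starts [162, 194] → cuts [166, 198]
  HnxII (CTTA, off=2): starts [3, 72] → cuts [5, 74]
  ZebIX (ATTGCAG, off=4): starts [27, 60, 81, 90, 102, 111, 168] → cuts [31, 64, 85, 94, 106, 115, 172]

Pooled cuts: [0, 5, 13, 16, 31, 47, 54, 57, 64, 74, 85, 94, 102, 106, 115, 125, 142, 147, 159, 166, 172, 182, 198, 208]

Fragment lengths:
  0→5: 5 bp
  5→13: 8 bp
  13→16: 3 bp
  16→31: 15 bp
  31→47: 16 bp
  47→54: 7 bp
  54→57: 3 bp
  57→64: 7 bp
  64→74: 10 bp
  74→85: 11 bp
  85→94: 9 bp
  94→102: 8 bp
  102→106: 4 bp
  106→115: 9 bp
  115→125: 10 bp
  125→142: 17 bp
  142→147: 5 bp
  147→159: 12 bp
  159→166: 7 bp
  166→172: 6 bp
  172→182: 10 bp
  182→198: 16 bp
  198→208: 10 bp
  208→0 (wrap): 213-208+0 = 5 bp

[3,3,4,5,5,5,6,7,7,7,8,8,9,9,10,10,10,10,11,12,15,16,16,17]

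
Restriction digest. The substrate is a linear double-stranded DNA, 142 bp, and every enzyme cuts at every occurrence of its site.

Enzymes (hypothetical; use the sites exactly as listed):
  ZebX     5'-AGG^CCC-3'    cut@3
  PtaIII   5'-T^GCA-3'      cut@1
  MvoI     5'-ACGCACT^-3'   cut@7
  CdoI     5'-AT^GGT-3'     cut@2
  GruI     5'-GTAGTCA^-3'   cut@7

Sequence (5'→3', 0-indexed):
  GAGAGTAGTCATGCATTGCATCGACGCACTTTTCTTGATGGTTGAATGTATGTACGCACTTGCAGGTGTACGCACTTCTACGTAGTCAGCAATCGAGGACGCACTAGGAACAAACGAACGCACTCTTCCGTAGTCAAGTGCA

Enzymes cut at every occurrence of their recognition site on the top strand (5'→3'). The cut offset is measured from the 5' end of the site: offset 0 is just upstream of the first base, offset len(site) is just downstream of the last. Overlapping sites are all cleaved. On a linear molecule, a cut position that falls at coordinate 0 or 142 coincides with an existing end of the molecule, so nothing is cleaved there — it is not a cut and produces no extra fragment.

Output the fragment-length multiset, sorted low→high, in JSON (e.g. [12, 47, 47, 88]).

[1,1,3,3,5,9,11,12,12,13,15,17,19,21]

Site scan:
  ZebX (AGGCCC, off=3): no sites
  PtaIII (TGCA, off=1): starts [11, 16, 60, 138] → cuts [12, 17, 61, 139]
  MvoI (ACGCACT, off=7): starts [23, 53, 69, 98, 117] → cuts [30, 60, 76, 105, 124]
  CdoI (ATGGT, off=2): starts [37] → cuts [39]
  GruI (GTAGTCA, off=7): starts [4, 81, 129] → cuts [11, 88, 136]

All cut coordinates (distinct, sorted): [11, 12, 17, 30, 39, 60, 61, 76, 88, 105, 124, 136, 139]

Fragment lengths:
  [0,11): 11 bp
  [11,12): 1 bp
  [12,17): 5 bp
  [17,30): 13 bp
  [30,39): 9 bp
  [39,60): 21 bp
  [60,61): 1 bp
  [61,76): 15 bp
  [76,88): 12 bp
  [88,105): 17 bp
  [105,124): 19 bp
  [124,136): 12 bp
  [136,139): 3 bp
  [139,142): 3 bp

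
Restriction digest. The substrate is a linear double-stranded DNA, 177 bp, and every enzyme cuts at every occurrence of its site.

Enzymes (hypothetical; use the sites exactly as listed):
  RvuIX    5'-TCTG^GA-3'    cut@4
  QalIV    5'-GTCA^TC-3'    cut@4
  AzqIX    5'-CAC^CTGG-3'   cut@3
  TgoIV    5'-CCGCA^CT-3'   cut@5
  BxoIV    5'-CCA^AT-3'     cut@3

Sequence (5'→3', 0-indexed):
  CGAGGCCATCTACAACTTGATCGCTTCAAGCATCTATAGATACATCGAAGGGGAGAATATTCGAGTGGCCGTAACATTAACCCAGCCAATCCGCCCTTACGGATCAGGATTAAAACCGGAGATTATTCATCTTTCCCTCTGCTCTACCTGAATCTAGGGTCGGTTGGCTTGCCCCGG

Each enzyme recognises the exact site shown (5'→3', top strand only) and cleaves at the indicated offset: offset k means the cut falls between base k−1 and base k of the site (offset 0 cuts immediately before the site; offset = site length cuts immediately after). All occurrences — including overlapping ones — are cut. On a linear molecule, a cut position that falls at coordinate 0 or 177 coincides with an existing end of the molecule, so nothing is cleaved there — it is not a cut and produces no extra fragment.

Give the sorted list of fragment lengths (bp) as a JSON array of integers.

Site scan:
  RvuIX (TCTGGA, off=4): no sites
  QalIV (GTCATC, off=4): no sites
  AzqIX (CACCTGG, off=3): no sites
  TgoIV (CCGCACT, off=5): no sites
  BxoIV (CCAAT, off=3): starts [85] → cuts [88]

Pooled cuts: [88]

Fragment lengths:
  [0,88): 88 bp
  [88,177): 89 bp

[88,89]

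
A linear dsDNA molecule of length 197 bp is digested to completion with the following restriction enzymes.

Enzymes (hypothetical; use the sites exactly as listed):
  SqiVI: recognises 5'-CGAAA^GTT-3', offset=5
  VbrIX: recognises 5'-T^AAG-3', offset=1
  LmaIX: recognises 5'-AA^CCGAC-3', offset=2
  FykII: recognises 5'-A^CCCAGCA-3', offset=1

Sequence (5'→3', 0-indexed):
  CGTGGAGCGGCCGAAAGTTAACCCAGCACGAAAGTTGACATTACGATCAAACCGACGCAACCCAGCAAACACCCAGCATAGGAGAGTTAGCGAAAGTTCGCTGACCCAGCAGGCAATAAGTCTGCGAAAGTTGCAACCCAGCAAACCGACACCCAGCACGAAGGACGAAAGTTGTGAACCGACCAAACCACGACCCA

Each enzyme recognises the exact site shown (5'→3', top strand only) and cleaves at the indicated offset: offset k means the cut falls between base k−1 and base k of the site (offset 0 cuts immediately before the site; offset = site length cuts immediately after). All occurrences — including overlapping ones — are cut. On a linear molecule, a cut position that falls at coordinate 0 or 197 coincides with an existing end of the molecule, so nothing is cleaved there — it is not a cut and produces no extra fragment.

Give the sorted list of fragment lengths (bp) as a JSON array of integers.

Site scan:
  SqiVI CGAAAGTT/5: at [11, 28, 90, 124, 165] ⇒ [16, 33, 95, 129, 170]
  VbrIX TAAG/1: at [116] ⇒ [117]
  LmaIX AACCGAC/2: at [49, 143, 176] ⇒ [51, 145, 178]
  FykII ACCCAGCA/1: at [20, 59, 70, 103, 135, 150] ⇒ [21, 60, 71, 104, 136, 151]

All cut coordinates (distinct, sorted): [16, 21, 33, 51, 60, 71, 95, 104, 117, 129, 136, 145, 151, 170, 178]

Fragments:
  [0,16): 16 bp
  [16,21): 5 bp
  [21,33): 12 bp
  [33,51): 18 bp
  [51,60): 9 bp
  [60,71): 11 bp
  [71,95): 24 bp
  [95,104): 9 bp
  [104,117): 13 bp
  [117,129): 12 bp
  [129,136): 7 bp
  [136,145): 9 bp
  [145,151): 6 bp
  [151,170): 19 bp
  [170,178): 8 bp
  [178,197): 19 bp

[5,6,7,8,9,9,9,11,12,12,13,16,18,19,19,24]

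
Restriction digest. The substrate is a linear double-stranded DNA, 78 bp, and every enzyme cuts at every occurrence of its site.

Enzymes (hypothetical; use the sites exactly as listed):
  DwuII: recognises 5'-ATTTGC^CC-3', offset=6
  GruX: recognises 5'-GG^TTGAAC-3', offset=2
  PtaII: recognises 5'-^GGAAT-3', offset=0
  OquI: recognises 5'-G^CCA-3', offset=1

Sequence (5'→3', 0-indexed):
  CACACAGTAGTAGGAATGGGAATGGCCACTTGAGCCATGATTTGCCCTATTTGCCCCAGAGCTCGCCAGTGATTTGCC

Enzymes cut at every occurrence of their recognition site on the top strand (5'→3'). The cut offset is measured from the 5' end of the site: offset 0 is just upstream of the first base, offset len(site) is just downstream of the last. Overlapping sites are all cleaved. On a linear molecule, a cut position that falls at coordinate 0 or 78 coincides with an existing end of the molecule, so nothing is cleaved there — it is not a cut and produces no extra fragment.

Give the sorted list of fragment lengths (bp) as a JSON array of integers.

Per-enzyme occurrences:
  DwuII (ATTTGCCC, off=6): starts [39, 48] → cuts [45, 54]
  GruX (GGTTGAAC, off=2): no sites
  PtaII (GGAAT, off=0): starts [12, 18] → cuts [12, 18]
  OquI (GCCA, off=1): starts [24, 33, 64] → cuts [25, 34, 65]

Pooled cuts: [12, 18, 25, 34, 45, 54, 65]

Fragment lengths:
  [0,12): 12 bp
  [12,18): 6 bp
  [18,25): 7 bp
  [25,34): 9 bp
  [34,45): 11 bp
  [45,54): 9 bp
  [54,65): 11 bp
  [65,78): 13 bp

[6,7,9,9,11,11,12,13]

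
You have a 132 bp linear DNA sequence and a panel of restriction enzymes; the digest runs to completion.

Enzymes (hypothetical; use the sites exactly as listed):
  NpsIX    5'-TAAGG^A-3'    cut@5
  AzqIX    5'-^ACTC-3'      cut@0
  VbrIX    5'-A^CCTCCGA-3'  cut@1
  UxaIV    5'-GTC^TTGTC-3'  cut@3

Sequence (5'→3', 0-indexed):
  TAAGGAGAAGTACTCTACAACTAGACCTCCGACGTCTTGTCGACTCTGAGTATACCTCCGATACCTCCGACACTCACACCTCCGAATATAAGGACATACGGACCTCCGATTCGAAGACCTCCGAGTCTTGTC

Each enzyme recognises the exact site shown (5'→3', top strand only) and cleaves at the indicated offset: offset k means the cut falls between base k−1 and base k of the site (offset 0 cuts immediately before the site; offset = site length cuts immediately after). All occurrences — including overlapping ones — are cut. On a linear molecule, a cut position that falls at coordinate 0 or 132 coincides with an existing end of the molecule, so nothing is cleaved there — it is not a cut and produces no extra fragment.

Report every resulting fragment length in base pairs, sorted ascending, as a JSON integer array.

[5,5,6,6,7,8,9,9,10,11,12,14,15,15]

Site scan:
  NpsIX (TAAGGA, off=5): starts [0, 88] → cuts [5, 93]
  AzqIX (ACTC, off=0): starts [11, 42, 71] → cuts [11, 42, 71]
  VbrIX (ACCTCCGA, off=1): starts [24, 53, 62, 77, 101, 116] → cuts [25, 54, 63, 78, 102, 117]
  UxaIV (GTCTTGTC, off=3): starts [33, 124] → cuts [36, 127]

All cut coordinates (distinct, sorted): [5, 11, 25, 36, 42, 54, 63, 71, 78, 93, 102, 117, 127]

Fragment lengths:
  [0,5): 5 bp
  [5,11): 6 bp
  [11,25): 14 bp
  [25,36): 11 bp
  [36,42): 6 bp
  [42,54): 12 bp
  [54,63): 9 bp
  [63,71): 8 bp
  [71,78): 7 bp
  [78,93): 15 bp
  [93,102): 9 bp
  [102,117): 15 bp
  [117,127): 10 bp
  [127,132): 5 bp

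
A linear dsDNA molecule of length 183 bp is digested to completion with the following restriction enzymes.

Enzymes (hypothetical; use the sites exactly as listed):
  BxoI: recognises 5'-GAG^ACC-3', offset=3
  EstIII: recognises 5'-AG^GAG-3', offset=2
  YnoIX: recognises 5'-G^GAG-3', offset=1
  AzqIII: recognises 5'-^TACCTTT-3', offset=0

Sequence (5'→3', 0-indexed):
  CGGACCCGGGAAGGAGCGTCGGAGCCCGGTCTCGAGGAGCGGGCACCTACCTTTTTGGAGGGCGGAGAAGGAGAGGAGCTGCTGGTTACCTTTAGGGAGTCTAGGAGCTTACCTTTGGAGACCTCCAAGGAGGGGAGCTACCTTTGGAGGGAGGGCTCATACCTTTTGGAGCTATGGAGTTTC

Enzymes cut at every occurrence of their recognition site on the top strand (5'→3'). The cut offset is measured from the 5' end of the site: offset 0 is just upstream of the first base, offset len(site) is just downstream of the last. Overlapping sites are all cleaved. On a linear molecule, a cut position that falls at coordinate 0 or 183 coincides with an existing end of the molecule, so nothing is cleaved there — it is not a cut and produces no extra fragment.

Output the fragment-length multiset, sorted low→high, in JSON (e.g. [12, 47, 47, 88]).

Scan for sites:
  BxoI GAGACC/3: at [117] ⇒ [120]
  EstIII AGGAG/2: at [11, 34, 68, 73, 102, 127] ⇒ [13, 36, 70, 75, 104, 129]
  YnoIX GGAG/1: at [12, 20, 35, 56, 63, 69, 74, 95, 103, 116, 128, 133, 145, 149, 167, 175] ⇒ [13, 21, 36, 57, 64, 70, 75, 96, 104, 117, 129, 134, 146, 150, 168, 176]
  AzqIII TACCTTT/0: at [47, 86, 109, 138, 159] ⇒ [47, 86, 109, 138, 159]

All cut coordinates (distinct, sorted): [13, 21, 36, 47, 57, 64, 70, 75, 86, 96, 104, 109, 117, 120, 129, 134, 138, 146, 150, 159, 168, 176]

Fragment lengths:
  [0,13): 13 bp
  [13,21): 8 bp
  [21,36): 15 bp
  [36,47): 11 bp
  [47,57): 10 bp
  [57,64): 7 bp
  [64,70): 6 bp
  [70,75): 5 bp
  [75,86): 11 bp
  [86,96): 10 bp
  [96,104): 8 bp
  [104,109): 5 bp
  [109,117): 8 bp
  [117,120): 3 bp
  [120,129): 9 bp
  [129,134): 5 bp
  [134,138): 4 bp
  [138,146): 8 bp
  [146,150): 4 bp
  [150,159): 9 bp
  [159,168): 9 bp
  [168,176): 8 bp
  [176,183): 7 bp

[3,4,4,5,5,5,6,7,7,8,8,8,8,8,9,9,9,10,10,11,11,13,15]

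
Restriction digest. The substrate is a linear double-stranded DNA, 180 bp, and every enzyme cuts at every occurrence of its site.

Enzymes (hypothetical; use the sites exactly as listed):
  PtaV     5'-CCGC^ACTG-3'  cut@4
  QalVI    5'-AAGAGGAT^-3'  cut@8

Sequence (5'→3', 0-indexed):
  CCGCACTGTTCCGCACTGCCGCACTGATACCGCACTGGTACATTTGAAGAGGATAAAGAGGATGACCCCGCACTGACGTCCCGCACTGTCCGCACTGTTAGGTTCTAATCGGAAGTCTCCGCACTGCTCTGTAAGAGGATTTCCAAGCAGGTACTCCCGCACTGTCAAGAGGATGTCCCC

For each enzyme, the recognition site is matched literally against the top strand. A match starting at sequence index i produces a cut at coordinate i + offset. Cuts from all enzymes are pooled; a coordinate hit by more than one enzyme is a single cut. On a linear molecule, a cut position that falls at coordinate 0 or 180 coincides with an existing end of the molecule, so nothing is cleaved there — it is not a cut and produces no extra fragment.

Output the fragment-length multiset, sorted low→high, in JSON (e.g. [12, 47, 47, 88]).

[4,6,8,8,9,9,10,11,13,14,18,20,21,29]

Per-enzyme occurrences:
  PtaV (CCGCACTG, off=4): starts [0, 10, 18, 29, 67, 80, 89, 118, 156] → cuts [4, 14, 22, 33, 71, 84, 93, 122, 160]
  QalVI (AAGAGGAT, off=8): starts [46, 55, 132, 166] → cuts [54, 63, 140, 174]

All cut coordinates (distinct, sorted): [4, 14, 22, 33, 54, 63, 71, 84, 93, 122, 140, 160, 174]

Fragment lengths:
  [0,4): 4 bp
  [4,14): 10 bp
  [14,22): 8 bp
  [22,33): 11 bp
  [33,54): 21 bp
  [54,63): 9 bp
  [63,71): 8 bp
  [71,84): 13 bp
  [84,93): 9 bp
  [93,122): 29 bp
  [122,140): 18 bp
  [140,160): 20 bp
  [160,174): 14 bp
  [174,180): 6 bp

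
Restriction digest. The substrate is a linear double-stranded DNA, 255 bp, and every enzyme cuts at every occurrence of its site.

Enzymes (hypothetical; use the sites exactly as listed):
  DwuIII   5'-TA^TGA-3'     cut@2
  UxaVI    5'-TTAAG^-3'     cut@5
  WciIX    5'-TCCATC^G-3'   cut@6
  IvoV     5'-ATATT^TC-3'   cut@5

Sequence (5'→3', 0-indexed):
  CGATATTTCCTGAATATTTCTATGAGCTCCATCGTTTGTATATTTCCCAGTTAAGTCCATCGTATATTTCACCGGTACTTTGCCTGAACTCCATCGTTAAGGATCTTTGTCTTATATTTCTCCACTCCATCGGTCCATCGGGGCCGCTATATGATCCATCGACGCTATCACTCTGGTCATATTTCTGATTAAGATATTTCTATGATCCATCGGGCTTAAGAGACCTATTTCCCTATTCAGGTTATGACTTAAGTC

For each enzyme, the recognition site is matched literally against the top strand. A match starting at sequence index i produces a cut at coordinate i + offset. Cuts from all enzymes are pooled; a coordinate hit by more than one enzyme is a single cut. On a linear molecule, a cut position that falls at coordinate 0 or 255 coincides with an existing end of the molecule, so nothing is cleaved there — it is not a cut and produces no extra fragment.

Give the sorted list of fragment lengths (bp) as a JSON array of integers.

[2,4,4,5,6,6,7,7,8,9,9,9,9,10,11,11,11,11,12,13,17,23,24,27]

Scan for sites:
  DwuIII TATGA/2: at [20, 149, 200, 242] ⇒ [22, 151, 202, 244]
  UxaVI TTAAG/5: at [50, 96, 188, 215, 248] ⇒ [55, 101, 193, 220, 253]
  WciIX TCCATCG/6: at [27, 55, 89, 125, 133, 154, 205] ⇒ [33, 61, 95, 131, 139, 160, 211]
  IvoV ATATTTC/5: at [2, 13, 39, 63, 113, 178, 193] ⇒ [7, 18, 44, 68, 118, 183, 198]

Pooled cuts: [7, 18, 22, 33, 44, 55, 61, 68, 95, 101, 118, 131, 139, 151, 160, 183, 193, 198, 202, 211, 220, 244, 253]

Fragments:
  [0,7): 7 bp
  [7,18): 11 bp
  [18,22): 4 bp
  [22,33): 11 bp
  [33,44): 11 bp
  [44,55): 11 bp
  [55,61): 6 bp
  [61,68): 7 bp
  [68,95): 27 bp
  [95,101): 6 bp
  [101,118): 17 bp
  [118,131): 13 bp
  [131,139): 8 bp
  [139,151): 12 bp
  [151,160): 9 bp
  [160,183): 23 bp
  [183,193): 10 bp
  [193,198): 5 bp
  [198,202): 4 bp
  [202,211): 9 bp
  [211,220): 9 bp
  [220,244): 24 bp
  [244,253): 9 bp
  [253,255): 2 bp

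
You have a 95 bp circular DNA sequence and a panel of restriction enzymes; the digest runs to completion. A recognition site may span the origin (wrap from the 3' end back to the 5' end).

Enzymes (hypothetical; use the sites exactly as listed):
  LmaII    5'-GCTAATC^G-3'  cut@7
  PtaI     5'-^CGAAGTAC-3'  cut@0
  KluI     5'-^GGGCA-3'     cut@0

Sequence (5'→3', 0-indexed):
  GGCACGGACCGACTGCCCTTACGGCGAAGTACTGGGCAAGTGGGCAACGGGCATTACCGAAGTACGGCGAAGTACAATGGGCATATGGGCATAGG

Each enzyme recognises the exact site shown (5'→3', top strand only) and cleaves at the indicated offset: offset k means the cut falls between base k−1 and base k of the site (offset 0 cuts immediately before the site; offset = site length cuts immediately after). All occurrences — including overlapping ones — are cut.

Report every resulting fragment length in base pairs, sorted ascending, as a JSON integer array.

[7,8,8,8,9,9,10,11,25]

Per-enzyme occurrences:
  LmaII (GCTAATCG, off=7): no sites
  PtaI (CGAAGTAC, off=0): starts [24, 57, 67] → cuts [24, 57, 67]
  KluI (GGGCA, off=0): starts [33, 41, 48, 78, 86, 94] → cuts [33, 41, 48, 78, 86, 94]

All cut coordinates (distinct, sorted): [24, 33, 41, 48, 57, 67, 78, 86, 94]

Fragments:
  24→33: 9 bp
  33→41: 8 bp
  41→48: 7 bp
  48→57: 9 bp
  57→67: 10 bp
  67→78: 11 bp
  78→86: 8 bp
  86→94: 8 bp
  94→24 (wrap): 95-94+24 = 25 bp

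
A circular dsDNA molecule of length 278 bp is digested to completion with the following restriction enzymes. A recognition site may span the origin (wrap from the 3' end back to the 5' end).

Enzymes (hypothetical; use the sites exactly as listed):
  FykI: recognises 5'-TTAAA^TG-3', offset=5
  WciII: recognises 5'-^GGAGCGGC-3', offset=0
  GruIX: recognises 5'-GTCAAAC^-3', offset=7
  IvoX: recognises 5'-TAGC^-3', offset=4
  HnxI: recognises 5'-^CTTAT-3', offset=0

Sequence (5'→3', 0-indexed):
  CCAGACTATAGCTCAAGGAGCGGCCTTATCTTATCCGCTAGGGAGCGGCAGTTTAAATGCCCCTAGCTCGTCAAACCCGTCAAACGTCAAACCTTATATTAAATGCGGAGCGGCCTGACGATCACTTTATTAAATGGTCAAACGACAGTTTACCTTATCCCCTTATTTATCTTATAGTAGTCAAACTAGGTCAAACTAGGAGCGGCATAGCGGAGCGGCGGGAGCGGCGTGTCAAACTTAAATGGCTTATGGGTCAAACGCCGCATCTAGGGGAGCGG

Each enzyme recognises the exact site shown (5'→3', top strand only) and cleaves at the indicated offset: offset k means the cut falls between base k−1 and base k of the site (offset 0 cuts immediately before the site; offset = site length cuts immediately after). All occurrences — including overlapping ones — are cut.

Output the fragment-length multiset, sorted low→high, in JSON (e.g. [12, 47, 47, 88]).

Site scan:
  FykI TTAAATG/5: at [52, 98, 129, 237] ⇒ [57, 103, 134, 242]
  WciII GGAGCGGC/0: at [16, 41, 106, 198, 211, 220, 271] ⇒ [16, 41, 106, 198, 211, 220, 271]
  GruIX GTCAAAC/7: at [69, 78, 85, 136, 179, 189, 230, 252] ⇒ [76, 85, 92, 143, 186, 196, 237, 259]
  IvoX TAGC/4: at [8, 63, 207] ⇒ [12, 67, 211]
  HnxI CTTAT/0: at [24, 29, 92, 153, 161, 170, 245] ⇒ [24, 29, 92, 153, 161, 170, 245]

All cut coordinates (distinct, sorted): [12, 16, 24, 29, 41, 57, 67, 76, 85, 92, 103, 106, 134, 143, 153, 161, 170, 186, 196, 198, 211, 220, 237, 242, 245, 259, 271]

Fragments:
  12→16: 4 bp
  16→24: 8 bp
  24→29: 5 bp
  29→41: 12 bp
  41→57: 16 bp
  57→67: 10 bp
  67→76: 9 bp
  76→85: 9 bp
  85→92: 7 bp
  92→103: 11 bp
  103→106: 3 bp
  106→134: 28 bp
  134→143: 9 bp
  143→153: 10 bp
  153→161: 8 bp
  161→170: 9 bp
  170→186: 16 bp
  186→196: 10 bp
  196→198: 2 bp
  198→211: 13 bp
  211→220: 9 bp
  220→237: 17 bp
  237→242: 5 bp
  242→245: 3 bp
  245→259: 14 bp
  259→271: 12 bp
  271→12 (wrap): 278-271+12 = 19 bp

[2,3,3,4,5,5,7,8,8,9,9,9,9,9,10,10,10,11,12,12,13,14,16,16,17,19,28]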